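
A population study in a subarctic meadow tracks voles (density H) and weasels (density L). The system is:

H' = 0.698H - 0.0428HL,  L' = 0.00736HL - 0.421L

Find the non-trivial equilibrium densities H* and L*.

H* ≈ 57.2, L* ≈ 16.3

Set dL/dt = 0 with L > 0: 0.00736H - 0.421 = 0, so H* = 0.421/0.00736 = 57.2.
Set dH/dt = 0 with H > 0: 0.698 - 0.0428L = 0, so L* = 0.698/0.0428 = 16.3.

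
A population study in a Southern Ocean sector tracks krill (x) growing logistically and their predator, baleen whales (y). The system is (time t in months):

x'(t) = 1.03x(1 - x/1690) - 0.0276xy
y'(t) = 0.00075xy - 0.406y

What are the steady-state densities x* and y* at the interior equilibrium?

x* ≈ 541, y* ≈ 25.4

From dy/dt = 0 with y > 0: 0.00075x* = 0.406, so x* = 541.
Substitute into dx/dt = 0: 1.03(1 - 541/1690) = 0.0276y*.
The bracket is 0.68, giving y* = 0.7/0.0276 = 25.4.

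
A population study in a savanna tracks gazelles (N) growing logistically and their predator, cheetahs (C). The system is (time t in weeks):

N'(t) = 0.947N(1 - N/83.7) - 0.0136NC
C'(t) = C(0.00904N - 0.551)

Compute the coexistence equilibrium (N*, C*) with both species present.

From dC/dt = 0 with C > 0: 0.00904N* = 0.551, so N* = 61.
Substitute into dN/dt = 0: 0.947(1 - 61/83.7) = 0.0136C*.
The bracket is 0.272, giving C* = 0.257/0.0136 = 18.9.

N* ≈ 61, C* ≈ 18.9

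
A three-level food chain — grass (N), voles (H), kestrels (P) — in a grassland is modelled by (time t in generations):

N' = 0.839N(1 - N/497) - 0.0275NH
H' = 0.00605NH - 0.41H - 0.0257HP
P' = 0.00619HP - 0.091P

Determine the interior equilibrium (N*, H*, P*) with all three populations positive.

N* ≈ 258, H* ≈ 14.7, P* ≈ 44.7

From dP/dt = 0: 0.00619H* = 0.091, so H* = 14.7.
From dN/dt = 0: 0.839(1 - N*/497) = 0.0275·14.7, giving N* = 497·(1 - 0.482) = 258.
From dH/dt = 0: 0.00605·258 - 0.41 = 0.0257P*, so P* = 1.15/0.0257 = 44.7.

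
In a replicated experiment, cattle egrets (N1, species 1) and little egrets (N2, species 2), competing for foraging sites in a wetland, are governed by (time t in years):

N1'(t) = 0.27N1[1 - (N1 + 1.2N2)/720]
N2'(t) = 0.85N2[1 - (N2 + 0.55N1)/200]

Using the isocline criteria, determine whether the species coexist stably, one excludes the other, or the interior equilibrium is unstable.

species 1 excludes species 2

Compare the nullcline intercepts: K1/α12 = 720/1.2 = 600 > K2 = 200; K2/α21 = 200/0.55 = 364 < K1 = 720.
Since the inequalities point opposite ways, species 1 can invade but species 2 cannot.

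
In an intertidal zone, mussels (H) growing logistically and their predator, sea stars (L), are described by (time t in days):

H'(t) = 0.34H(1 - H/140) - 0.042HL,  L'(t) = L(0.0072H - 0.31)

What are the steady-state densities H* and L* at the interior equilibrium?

From dL/dt = 0 with L > 0: 0.0072H* = 0.31, so H* = 43.1.
Substitute into dH/dt = 0: 0.34(1 - 43.1/140) = 0.042L*.
The bracket is 0.692, giving L* = 0.235/0.042 = 5.61.

H* ≈ 43.1, L* ≈ 5.61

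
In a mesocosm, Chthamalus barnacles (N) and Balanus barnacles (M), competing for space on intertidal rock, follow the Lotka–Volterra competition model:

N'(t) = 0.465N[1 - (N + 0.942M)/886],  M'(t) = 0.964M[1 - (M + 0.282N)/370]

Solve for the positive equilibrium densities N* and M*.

Setting both brackets to zero gives the nullclines N + 0.942M = 886 and 0.282N + M = 370.
Substituting M = 370 - 0.282N into the first: N(1 - 0.942·0.282) = 886 - 0.942·370.
So N* = 537/0.734 = 732, and then M* = 370 - 0.282·732 = 164.

N* ≈ 732, M* ≈ 164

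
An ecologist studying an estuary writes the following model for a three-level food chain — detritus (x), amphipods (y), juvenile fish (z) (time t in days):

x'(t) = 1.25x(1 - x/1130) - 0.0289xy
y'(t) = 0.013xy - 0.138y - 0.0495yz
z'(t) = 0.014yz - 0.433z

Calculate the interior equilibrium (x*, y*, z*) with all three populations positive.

From dz/dt = 0: 0.014y* = 0.433, so y* = 30.9.
From dx/dt = 0: 1.25(1 - x*/1130) = 0.0289·30.9, giving x* = 1130·(1 - 0.715) = 322.
From dy/dt = 0: 0.013·322 - 0.138 = 0.0495z*, so z* = 4.05/0.0495 = 81.8.

x* ≈ 322, y* ≈ 30.9, z* ≈ 81.8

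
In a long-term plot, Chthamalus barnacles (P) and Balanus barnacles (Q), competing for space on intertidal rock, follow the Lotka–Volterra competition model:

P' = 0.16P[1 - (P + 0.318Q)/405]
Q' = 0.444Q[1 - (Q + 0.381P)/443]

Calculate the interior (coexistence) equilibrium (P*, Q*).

Setting both brackets to zero gives the nullclines P + 0.318Q = 405 and 0.381P + Q = 443.
Substituting Q = 443 - 0.381P into the first: P(1 - 0.318·0.381) = 405 - 0.318·443.
So P* = 264/0.879 = 301, and then Q* = 443 - 0.381·301 = 328.

P* ≈ 301, Q* ≈ 328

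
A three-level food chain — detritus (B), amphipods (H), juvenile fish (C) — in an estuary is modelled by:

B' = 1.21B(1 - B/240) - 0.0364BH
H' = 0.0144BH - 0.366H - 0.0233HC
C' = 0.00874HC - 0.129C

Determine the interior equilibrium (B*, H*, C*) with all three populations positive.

B* ≈ 133, H* ≈ 14.8, C* ≈ 66.8

From dC/dt = 0: 0.00874H* = 0.129, so H* = 14.8.
From dB/dt = 0: 1.21(1 - B*/240) = 0.0364·14.8, giving B* = 240·(1 - 0.444) = 133.
From dH/dt = 0: 0.0144·133 - 0.366 = 0.0233C*, so C* = 1.56/0.0233 = 66.8.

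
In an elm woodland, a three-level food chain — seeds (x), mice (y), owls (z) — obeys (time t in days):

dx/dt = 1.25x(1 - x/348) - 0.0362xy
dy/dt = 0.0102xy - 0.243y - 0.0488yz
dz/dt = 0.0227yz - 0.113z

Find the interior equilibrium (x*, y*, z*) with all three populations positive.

From dz/dt = 0: 0.0227y* = 0.113, so y* = 4.98.
From dx/dt = 0: 1.25(1 - x*/348) = 0.0362·4.98, giving x* = 348·(1 - 0.144) = 298.
From dy/dt = 0: 0.0102·298 - 0.243 = 0.0488z*, so z* = 2.79/0.0488 = 57.3.

x* ≈ 298, y* ≈ 4.98, z* ≈ 57.3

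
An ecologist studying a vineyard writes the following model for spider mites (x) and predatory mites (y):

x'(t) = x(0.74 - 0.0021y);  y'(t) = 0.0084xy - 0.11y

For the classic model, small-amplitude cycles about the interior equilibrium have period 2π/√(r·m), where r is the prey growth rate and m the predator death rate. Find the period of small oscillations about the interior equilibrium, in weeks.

T ≈ 22 weeks

Here r = 0.74 and m = 0.11, so r·m = 0.0814.
ω = √0.0814 = 0.285 per week, hence T = 2π/ω ≈ 22 weeks.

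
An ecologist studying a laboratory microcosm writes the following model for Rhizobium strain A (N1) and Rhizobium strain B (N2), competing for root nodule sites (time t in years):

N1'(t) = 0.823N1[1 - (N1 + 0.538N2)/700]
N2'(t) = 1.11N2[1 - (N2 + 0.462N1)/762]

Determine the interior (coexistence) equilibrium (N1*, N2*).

N1* ≈ 386, N2* ≈ 584

Setting both brackets to zero gives the nullclines N1 + 0.538N2 = 700 and 0.462N1 + N2 = 762.
Substituting N2 = 762 - 0.462N1 into the first: N1(1 - 0.538·0.462) = 700 - 0.538·762.
So N1* = 290/0.751 = 386, and then N2* = 762 - 0.462·386 = 584.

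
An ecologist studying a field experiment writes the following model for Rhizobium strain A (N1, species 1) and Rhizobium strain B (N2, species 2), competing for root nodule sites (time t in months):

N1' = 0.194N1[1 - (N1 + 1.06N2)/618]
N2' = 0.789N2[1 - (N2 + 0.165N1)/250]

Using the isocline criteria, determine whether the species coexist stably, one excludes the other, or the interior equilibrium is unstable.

stable coexistence

Compare the nullcline intercepts: K1/α12 = 618/1.06 = 583 > K2 = 250; K2/α21 = 250/0.165 = 1520 > K1 = 618.
Since both inequalities hold, each species can invade when rare, so the interior equilibrium is stable.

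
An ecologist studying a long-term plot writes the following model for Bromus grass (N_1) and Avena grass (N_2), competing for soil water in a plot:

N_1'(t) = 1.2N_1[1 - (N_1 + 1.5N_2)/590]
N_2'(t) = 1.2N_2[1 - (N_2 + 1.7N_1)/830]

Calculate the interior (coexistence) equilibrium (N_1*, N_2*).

N_1* ≈ 423, N_2* ≈ 112

Setting both brackets to zero gives the nullclines N_1 + 1.5N_2 = 590 and 1.7N_1 + N_2 = 830.
Substituting N_2 = 830 - 1.7N_1 into the first: N_1(1 - 1.5·1.7) = 590 - 1.5·830.
So N_1* = -655/-1.55 = 423, and then N_2* = 830 - 1.7·423 = 112.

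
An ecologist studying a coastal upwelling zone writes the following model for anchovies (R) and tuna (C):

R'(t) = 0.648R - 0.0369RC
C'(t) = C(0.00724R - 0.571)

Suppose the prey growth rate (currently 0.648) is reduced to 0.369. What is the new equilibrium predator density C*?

At the interior fixed point, setting dR/dt = 0 with R > 0 fixes C* = (prey growth rate)/(RC coefficient) — independent of the other coefficients.
With the change, C* = 0.369/0.0369 = 10; it falls from 17.6.

C* ≈ 10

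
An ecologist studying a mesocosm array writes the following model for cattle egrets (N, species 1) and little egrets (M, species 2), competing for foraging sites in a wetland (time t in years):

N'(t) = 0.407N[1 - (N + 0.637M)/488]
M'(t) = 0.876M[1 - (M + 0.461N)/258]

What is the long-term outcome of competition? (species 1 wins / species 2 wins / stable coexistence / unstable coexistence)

Compare the nullcline intercepts: K1/α12 = 488/0.637 = 766 > K2 = 258; K2/α21 = 258/0.461 = 560 > K1 = 488.
Since both inequalities hold, each species can invade when rare, so the interior equilibrium is stable.

stable coexistence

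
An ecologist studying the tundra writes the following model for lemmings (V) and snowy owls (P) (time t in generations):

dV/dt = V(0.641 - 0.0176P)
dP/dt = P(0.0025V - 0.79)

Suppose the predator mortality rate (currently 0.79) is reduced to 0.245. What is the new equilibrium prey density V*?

At the interior fixed point, setting dP/dt = 0 with P > 0 fixes V* = (predator death rate)/(VP coefficient) — independent of the other coefficients.
With the change, V* = 0.245/0.0025 = 98; it falls from 316.

V* ≈ 98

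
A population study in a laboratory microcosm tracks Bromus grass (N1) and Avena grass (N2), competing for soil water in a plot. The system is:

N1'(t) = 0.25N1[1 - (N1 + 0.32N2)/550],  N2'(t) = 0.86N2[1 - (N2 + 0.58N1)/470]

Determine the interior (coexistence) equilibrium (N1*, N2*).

Setting both brackets to zero gives the nullclines N1 + 0.32N2 = 550 and 0.58N1 + N2 = 470.
Substituting N2 = 470 - 0.58N1 into the first: N1(1 - 0.32·0.58) = 550 - 0.32·470.
So N1* = 400/0.814 = 491, and then N2* = 470 - 0.58·491 = 185.

N1* ≈ 491, N2* ≈ 185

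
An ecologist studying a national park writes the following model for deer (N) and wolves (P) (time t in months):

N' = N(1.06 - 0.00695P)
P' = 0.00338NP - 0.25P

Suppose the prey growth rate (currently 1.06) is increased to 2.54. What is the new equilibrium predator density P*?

P* ≈ 365

At the interior fixed point, setting dN/dt = 0 with N > 0 fixes P* = (prey growth rate)/(NP coefficient) — independent of the other coefficients.
With the change, P* = 2.54/0.00695 = 365; it rises from 153.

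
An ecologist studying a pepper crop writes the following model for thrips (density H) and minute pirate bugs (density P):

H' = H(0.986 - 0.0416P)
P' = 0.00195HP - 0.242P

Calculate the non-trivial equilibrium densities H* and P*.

H* ≈ 124, P* ≈ 23.7

Set dP/dt = 0 with P > 0: 0.00195H - 0.242 = 0, so H* = 0.242/0.00195 = 124.
Set dH/dt = 0 with H > 0: 0.986 - 0.0416P = 0, so P* = 0.986/0.0416 = 23.7.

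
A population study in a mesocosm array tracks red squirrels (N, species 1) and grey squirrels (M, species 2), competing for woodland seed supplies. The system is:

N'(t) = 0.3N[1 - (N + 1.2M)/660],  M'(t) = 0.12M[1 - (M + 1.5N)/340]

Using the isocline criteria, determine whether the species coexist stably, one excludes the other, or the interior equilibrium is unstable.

species 1 excludes species 2

Compare the nullcline intercepts: K1/α12 = 660/1.2 = 550 > K2 = 340; K2/α21 = 340/1.5 = 227 < K1 = 660.
Since the inequalities point opposite ways, species 1 can invade but species 2 cannot.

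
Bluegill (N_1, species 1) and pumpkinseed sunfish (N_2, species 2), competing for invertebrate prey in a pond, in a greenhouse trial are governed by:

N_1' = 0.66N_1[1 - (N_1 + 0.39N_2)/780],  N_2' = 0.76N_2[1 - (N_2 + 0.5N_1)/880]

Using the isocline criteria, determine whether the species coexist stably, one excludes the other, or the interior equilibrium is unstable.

Compare the nullcline intercepts: K1/α12 = 780/0.39 = 2000 > K2 = 880; K2/α21 = 880/0.5 = 1760 > K1 = 780.
Since both inequalities hold, each species can invade when rare, so the interior equilibrium is stable.

stable coexistence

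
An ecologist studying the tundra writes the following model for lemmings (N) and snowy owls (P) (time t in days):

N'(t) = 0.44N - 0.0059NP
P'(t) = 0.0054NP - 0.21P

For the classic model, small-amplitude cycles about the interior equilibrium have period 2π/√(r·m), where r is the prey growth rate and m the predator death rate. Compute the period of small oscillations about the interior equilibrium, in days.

Here r = 0.44 and m = 0.21, so r·m = 0.0924.
ω = √0.0924 = 0.304 per day, hence T = 2π/ω ≈ 20.7 days.

T ≈ 20.7 days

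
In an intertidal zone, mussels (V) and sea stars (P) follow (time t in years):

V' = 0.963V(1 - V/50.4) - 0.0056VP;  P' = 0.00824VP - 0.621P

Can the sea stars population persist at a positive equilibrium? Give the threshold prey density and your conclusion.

The predator equation gives dP/dt > 0 only when V > 0.621/0.00824 = 75.4.
Without the predator, V → K = 50.4. Since 50.4 < 75.4, the predator cannot invade.

Threshold V = 75.4; K < 75.4, so no, the predator goes extinct.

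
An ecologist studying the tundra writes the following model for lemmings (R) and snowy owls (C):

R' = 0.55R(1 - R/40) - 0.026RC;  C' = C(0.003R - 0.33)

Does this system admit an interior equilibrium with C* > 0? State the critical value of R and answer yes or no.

Threshold R = 110; K < 110, so no, the predator goes extinct.

The predator equation gives dC/dt > 0 only when R > 0.33/0.003 = 110.
Without the predator, R → K = 40. Since 40 < 110, the predator cannot invade.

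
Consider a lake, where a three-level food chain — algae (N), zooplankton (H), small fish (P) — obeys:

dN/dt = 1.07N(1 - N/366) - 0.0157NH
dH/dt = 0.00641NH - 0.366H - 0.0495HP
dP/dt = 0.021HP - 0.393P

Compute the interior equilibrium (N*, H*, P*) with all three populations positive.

N* ≈ 265, H* ≈ 18.7, P* ≈ 27

From dP/dt = 0: 0.021H* = 0.393, so H* = 18.7.
From dN/dt = 0: 1.07(1 - N*/366) = 0.0157·18.7, giving N* = 366·(1 - 0.275) = 265.
From dH/dt = 0: 0.00641·265 - 0.366 = 0.0495P*, so P* = 1.34/0.0495 = 27.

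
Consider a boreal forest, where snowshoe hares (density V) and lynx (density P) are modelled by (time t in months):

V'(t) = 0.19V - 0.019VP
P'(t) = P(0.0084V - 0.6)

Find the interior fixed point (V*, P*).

V* ≈ 71.4, P* ≈ 10

Set dP/dt = 0 with P > 0: 0.0084V - 0.6 = 0, so V* = 0.6/0.0084 = 71.4.
Set dV/dt = 0 with V > 0: 0.19 - 0.019P = 0, so P* = 0.19/0.019 = 10.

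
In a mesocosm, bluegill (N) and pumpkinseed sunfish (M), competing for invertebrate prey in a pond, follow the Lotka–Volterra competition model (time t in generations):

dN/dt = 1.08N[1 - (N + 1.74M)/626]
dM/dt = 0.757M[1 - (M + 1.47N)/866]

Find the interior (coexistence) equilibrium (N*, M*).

N* ≈ 565, M* ≈ 34.8

Setting both brackets to zero gives the nullclines N + 1.74M = 626 and 1.47N + M = 866.
Substituting M = 866 - 1.47N into the first: N(1 - 1.74·1.47) = 626 - 1.74·866.
So N* = -881/-1.56 = 565, and then M* = 866 - 1.47·565 = 34.8.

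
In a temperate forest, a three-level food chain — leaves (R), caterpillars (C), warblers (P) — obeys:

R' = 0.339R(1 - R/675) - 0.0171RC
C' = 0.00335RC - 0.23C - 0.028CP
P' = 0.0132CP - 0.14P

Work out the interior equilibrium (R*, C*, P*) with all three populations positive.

From dP/dt = 0: 0.0132C* = 0.14, so C* = 10.6.
From dR/dt = 0: 0.339(1 - R*/675) = 0.0171·10.6, giving R* = 675·(1 - 0.535) = 314.
From dC/dt = 0: 0.00335·314 - 0.23 = 0.028P*, so P* = 0.821/0.028 = 29.3.

R* ≈ 314, C* ≈ 10.6, P* ≈ 29.3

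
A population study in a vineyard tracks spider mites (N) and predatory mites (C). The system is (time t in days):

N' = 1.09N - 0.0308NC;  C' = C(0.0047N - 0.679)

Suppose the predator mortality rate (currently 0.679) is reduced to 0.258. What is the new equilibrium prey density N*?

At the interior fixed point, setting dC/dt = 0 with C > 0 fixes N* = (predator death rate)/(NC coefficient) — independent of the other coefficients.
With the change, N* = 0.258/0.0047 = 54.9; it falls from 144.

N* ≈ 54.9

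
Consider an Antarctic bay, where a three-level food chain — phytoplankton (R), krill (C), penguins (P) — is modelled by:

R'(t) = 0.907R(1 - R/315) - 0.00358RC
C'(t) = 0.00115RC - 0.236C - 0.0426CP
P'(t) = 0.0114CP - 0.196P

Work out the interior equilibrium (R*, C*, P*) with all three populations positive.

R* ≈ 294, C* ≈ 17.2, P* ≈ 2.39

From dP/dt = 0: 0.0114C* = 0.196, so C* = 17.2.
From dR/dt = 0: 0.907(1 - R*/315) = 0.00358·17.2, giving R* = 315·(1 - 0.0679) = 294.
From dC/dt = 0: 0.00115·294 - 0.236 = 0.0426P*, so P* = 0.102/0.0426 = 2.39.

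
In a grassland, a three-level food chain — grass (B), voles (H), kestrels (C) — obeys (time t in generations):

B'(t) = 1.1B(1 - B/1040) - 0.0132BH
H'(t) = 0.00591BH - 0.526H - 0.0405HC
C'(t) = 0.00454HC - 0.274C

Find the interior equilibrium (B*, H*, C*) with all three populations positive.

From dC/dt = 0: 0.00454H* = 0.274, so H* = 60.4.
From dB/dt = 0: 1.1(1 - B*/1040) = 0.0132·60.4, giving B* = 1040·(1 - 0.724) = 287.
From dH/dt = 0: 0.00591·287 - 0.526 = 0.0405C*, so C* = 1.17/0.0405 = 28.9.

B* ≈ 287, H* ≈ 60.4, C* ≈ 28.9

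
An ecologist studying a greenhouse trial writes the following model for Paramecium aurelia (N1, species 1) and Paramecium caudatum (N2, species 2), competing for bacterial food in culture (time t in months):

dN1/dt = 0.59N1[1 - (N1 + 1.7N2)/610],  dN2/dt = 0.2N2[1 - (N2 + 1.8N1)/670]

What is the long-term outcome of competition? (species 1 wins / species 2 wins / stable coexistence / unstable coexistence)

unstable coexistence (outcome depends on initial conditions)

Compare the nullcline intercepts: K1/α12 = 610/1.7 = 359 < K2 = 670; K2/α21 = 670/1.8 = 372 < K1 = 610.
Since both are reversed, neither can invade when rare; the interior point is a saddle.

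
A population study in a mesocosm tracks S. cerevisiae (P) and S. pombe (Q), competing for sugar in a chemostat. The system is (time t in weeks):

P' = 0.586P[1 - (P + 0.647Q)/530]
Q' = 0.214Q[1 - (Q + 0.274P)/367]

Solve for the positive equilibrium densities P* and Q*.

P* ≈ 356, Q* ≈ 270

Setting both brackets to zero gives the nullclines P + 0.647Q = 530 and 0.274P + Q = 367.
Substituting Q = 367 - 0.274P into the first: P(1 - 0.647·0.274) = 530 - 0.647·367.
So P* = 293/0.823 = 356, and then Q* = 367 - 0.274·356 = 270.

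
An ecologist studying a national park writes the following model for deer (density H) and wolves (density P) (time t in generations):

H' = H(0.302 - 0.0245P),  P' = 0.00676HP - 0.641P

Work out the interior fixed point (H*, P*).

H* ≈ 94.8, P* ≈ 12.3

Set dP/dt = 0 with P > 0: 0.00676H - 0.641 = 0, so H* = 0.641/0.00676 = 94.8.
Set dH/dt = 0 with H > 0: 0.302 - 0.0245P = 0, so P* = 0.302/0.0245 = 12.3.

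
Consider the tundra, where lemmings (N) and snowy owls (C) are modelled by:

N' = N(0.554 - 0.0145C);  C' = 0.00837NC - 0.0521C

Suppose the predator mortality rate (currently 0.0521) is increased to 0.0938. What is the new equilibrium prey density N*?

N* ≈ 11.2

At the interior fixed point, setting dC/dt = 0 with C > 0 fixes N* = (predator death rate)/(NC coefficient) — independent of the other coefficients.
With the change, N* = 0.0938/0.00837 = 11.2; it rises from 6.22.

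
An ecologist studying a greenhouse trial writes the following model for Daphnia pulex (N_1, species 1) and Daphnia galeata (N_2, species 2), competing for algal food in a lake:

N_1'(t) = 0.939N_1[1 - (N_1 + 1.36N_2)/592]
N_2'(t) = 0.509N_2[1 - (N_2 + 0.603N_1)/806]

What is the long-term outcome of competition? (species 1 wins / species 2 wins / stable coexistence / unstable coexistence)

Compare the nullcline intercepts: K1/α12 = 592/1.36 = 435 < K2 = 806; K2/α21 = 806/0.603 = 1340 > K1 = 592.
Since the inequalities point opposite ways, species 2 can invade but species 1 cannot.

species 2 excludes species 1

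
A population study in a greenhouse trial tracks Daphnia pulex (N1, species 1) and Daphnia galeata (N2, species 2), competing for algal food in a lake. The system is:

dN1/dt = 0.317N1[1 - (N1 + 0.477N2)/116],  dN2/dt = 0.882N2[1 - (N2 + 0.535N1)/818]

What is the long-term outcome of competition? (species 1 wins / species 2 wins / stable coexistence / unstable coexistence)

Compare the nullcline intercepts: K1/α12 = 116/0.477 = 243 < K2 = 818; K2/α21 = 818/0.535 = 1530 > K1 = 116.
Since the inequalities point opposite ways, species 2 can invade but species 1 cannot.

species 2 excludes species 1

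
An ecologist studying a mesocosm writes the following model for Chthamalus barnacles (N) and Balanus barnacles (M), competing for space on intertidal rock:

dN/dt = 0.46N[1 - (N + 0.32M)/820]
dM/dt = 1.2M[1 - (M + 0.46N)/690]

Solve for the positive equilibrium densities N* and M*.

Setting both brackets to zero gives the nullclines N + 0.32M = 820 and 0.46N + M = 690.
Substituting M = 690 - 0.46N into the first: N(1 - 0.32·0.46) = 820 - 0.32·690.
So N* = 599/0.853 = 703, and then M* = 690 - 0.46·703 = 367.

N* ≈ 703, M* ≈ 367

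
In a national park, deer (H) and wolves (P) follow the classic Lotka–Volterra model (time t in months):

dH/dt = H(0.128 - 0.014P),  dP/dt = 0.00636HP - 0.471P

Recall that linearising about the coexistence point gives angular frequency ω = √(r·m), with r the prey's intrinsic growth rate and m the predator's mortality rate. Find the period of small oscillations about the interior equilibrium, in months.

T ≈ 25.6 months

Here r = 0.128 and m = 0.471, so r·m = 0.0603.
ω = √0.0603 = 0.246 per month, hence T = 2π/ω ≈ 25.6 months.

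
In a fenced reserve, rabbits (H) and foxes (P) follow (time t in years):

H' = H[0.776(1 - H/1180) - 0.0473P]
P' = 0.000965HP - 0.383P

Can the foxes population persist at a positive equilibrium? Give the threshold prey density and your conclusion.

The predator equation gives dP/dt > 0 only when H > 0.383/0.000965 = 397.
Without the predator, H → K = 1180. Since 1180 > 397, the predator can invade and persist.

Threshold H = 397; K > 397, so yes, the predator persists.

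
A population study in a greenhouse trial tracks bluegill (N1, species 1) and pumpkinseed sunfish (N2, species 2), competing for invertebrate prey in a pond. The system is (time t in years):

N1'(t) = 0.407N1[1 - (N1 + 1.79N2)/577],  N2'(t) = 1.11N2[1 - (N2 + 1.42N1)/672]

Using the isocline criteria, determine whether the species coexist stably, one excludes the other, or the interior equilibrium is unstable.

unstable coexistence (outcome depends on initial conditions)

Compare the nullcline intercepts: K1/α12 = 577/1.79 = 322 < K2 = 672; K2/α21 = 672/1.42 = 473 < K1 = 577.
Since both are reversed, neither can invade when rare; the interior point is a saddle.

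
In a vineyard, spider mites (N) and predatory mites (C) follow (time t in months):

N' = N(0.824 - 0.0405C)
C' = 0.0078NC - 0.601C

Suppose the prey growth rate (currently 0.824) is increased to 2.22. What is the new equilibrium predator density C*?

C* ≈ 54.8

At the interior fixed point, setting dN/dt = 0 with N > 0 fixes C* = (prey growth rate)/(NC coefficient) — independent of the other coefficients.
With the change, C* = 2.22/0.0405 = 54.8; it rises from 20.3.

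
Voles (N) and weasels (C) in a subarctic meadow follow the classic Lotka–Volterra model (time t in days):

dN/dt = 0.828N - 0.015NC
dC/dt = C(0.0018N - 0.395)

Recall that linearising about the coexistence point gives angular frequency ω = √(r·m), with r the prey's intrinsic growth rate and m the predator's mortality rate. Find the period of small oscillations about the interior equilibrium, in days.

Here r = 0.828 and m = 0.395, so r·m = 0.327.
ω = √0.327 = 0.572 per day, hence T = 2π/ω ≈ 11 days.

T ≈ 11 days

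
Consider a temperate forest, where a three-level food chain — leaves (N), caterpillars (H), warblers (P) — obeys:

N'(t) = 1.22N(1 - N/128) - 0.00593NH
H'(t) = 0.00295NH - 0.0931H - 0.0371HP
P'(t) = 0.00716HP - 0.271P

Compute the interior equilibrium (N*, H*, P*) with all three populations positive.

From dP/dt = 0: 0.00716H* = 0.271, so H* = 37.8.
From dN/dt = 0: 1.22(1 - N*/128) = 0.00593·37.8, giving N* = 128·(1 - 0.184) = 104.
From dH/dt = 0: 0.00295·104 - 0.0931 = 0.0371P*, so P* = 0.215/0.0371 = 5.8.

N* ≈ 104, H* ≈ 37.8, P* ≈ 5.8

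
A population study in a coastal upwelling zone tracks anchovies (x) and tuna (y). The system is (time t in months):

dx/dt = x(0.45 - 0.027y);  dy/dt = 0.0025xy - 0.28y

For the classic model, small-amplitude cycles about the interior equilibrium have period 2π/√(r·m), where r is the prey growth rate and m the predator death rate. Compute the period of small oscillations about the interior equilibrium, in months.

Here r = 0.45 and m = 0.28, so r·m = 0.126.
ω = √0.126 = 0.355 per month, hence T = 2π/ω ≈ 17.7 months.

T ≈ 17.7 months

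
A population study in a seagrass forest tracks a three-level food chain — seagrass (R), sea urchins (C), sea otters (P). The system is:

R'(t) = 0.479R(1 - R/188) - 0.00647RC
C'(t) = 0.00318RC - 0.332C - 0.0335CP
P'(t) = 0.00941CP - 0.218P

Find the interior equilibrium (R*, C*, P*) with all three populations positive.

R* ≈ 129, C* ≈ 23.2, P* ≈ 2.35

From dP/dt = 0: 0.00941C* = 0.218, so C* = 23.2.
From dR/dt = 0: 0.479(1 - R*/188) = 0.00647·23.2, giving R* = 188·(1 - 0.313) = 129.
From dC/dt = 0: 0.00318·129 - 0.332 = 0.0335P*, so P* = 0.0788/0.0335 = 2.35.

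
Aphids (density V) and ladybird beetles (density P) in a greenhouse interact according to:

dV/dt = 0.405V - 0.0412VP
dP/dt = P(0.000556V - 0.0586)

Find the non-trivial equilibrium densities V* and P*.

V* ≈ 105, P* ≈ 9.83

Set dP/dt = 0 with P > 0: 0.000556V - 0.0586 = 0, so V* = 0.0586/0.000556 = 105.
Set dV/dt = 0 with V > 0: 0.405 - 0.0412P = 0, so P* = 0.405/0.0412 = 9.83.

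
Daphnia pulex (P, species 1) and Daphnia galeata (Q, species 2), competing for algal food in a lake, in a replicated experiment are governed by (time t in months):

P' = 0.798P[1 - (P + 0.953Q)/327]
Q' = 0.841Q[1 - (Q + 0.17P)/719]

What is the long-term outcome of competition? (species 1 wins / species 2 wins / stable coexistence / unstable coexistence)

species 2 excludes species 1

Compare the nullcline intercepts: K1/α12 = 327/0.953 = 343 < K2 = 719; K2/α21 = 719/0.17 = 4230 > K1 = 327.
Since the inequalities point opposite ways, species 2 can invade but species 1 cannot.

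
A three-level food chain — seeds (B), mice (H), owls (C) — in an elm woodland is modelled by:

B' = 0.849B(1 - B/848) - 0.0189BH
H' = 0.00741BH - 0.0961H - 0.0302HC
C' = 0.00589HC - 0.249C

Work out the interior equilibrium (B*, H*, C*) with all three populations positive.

From dC/dt = 0: 0.00589H* = 0.249, so H* = 42.3.
From dB/dt = 0: 0.849(1 - B*/848) = 0.0189·42.3, giving B* = 848·(1 - 0.941) = 49.9.
From dH/dt = 0: 0.00741·49.9 - 0.0961 = 0.0302C*, so C* = 0.274/0.0302 = 9.07.

B* ≈ 49.9, H* ≈ 42.3, C* ≈ 9.07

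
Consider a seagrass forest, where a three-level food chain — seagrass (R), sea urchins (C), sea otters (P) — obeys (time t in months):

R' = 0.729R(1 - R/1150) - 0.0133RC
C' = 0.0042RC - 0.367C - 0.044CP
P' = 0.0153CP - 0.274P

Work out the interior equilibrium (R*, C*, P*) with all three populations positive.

R* ≈ 774, C* ≈ 17.9, P* ≈ 65.6

From dP/dt = 0: 0.0153C* = 0.274, so C* = 17.9.
From dR/dt = 0: 0.729(1 - R*/1150) = 0.0133·17.9, giving R* = 1150·(1 - 0.327) = 774.
From dC/dt = 0: 0.0042·774 - 0.367 = 0.044P*, so P* = 2.88/0.044 = 65.6.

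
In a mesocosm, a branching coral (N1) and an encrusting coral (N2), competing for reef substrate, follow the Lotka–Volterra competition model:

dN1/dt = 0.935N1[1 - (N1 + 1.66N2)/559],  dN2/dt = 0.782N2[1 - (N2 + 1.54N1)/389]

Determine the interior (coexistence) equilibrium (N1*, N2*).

N1* ≈ 55.7, N2* ≈ 303

Setting both brackets to zero gives the nullclines N1 + 1.66N2 = 559 and 1.54N1 + N2 = 389.
Substituting N2 = 389 - 1.54N1 into the first: N1(1 - 1.66·1.54) = 559 - 1.66·389.
So N1* = -86.7/-1.56 = 55.7, and then N2* = 389 - 1.54·55.7 = 303.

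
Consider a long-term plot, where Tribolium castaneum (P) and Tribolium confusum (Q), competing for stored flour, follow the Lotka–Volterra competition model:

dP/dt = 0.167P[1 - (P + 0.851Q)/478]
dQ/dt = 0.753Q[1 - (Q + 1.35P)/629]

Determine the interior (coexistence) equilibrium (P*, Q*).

Setting both brackets to zero gives the nullclines P + 0.851Q = 478 and 1.35P + Q = 629.
Substituting Q = 629 - 1.35P into the first: P(1 - 0.851·1.35) = 478 - 0.851·629.
So P* = -57.3/-0.149 = 385, and then Q* = 629 - 1.35·385 = 110.

P* ≈ 385, Q* ≈ 110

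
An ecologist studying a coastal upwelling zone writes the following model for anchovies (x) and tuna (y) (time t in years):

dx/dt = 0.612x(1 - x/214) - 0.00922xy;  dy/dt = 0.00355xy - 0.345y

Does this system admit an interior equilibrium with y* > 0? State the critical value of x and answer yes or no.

Threshold x = 97.2; K > 97.2, so yes, the predator persists.

The predator equation gives dy/dt > 0 only when x > 0.345/0.00355 = 97.2.
Without the predator, x → K = 214. Since 214 > 97.2, the predator can invade and persist.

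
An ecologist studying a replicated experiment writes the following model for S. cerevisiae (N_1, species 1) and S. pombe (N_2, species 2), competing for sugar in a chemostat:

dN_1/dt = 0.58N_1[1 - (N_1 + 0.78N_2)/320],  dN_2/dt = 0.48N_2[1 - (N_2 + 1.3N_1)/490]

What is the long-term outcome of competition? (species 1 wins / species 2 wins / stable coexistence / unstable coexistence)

Compare the nullcline intercepts: K1/α12 = 320/0.78 = 410 < K2 = 490; K2/α21 = 490/1.3 = 377 > K1 = 320.
Since the inequalities point opposite ways, species 2 can invade but species 1 cannot.

species 2 excludes species 1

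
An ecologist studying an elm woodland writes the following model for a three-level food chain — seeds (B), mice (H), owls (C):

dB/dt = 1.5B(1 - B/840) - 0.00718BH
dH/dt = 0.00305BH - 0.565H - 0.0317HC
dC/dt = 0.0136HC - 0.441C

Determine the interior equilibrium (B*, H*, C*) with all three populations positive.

B* ≈ 710, H* ≈ 32.4, C* ≈ 50.5

From dC/dt = 0: 0.0136H* = 0.441, so H* = 32.4.
From dB/dt = 0: 1.5(1 - B*/840) = 0.00718·32.4, giving B* = 840·(1 - 0.155) = 710.
From dH/dt = 0: 0.00305·710 - 0.565 = 0.0317C*, so C* = 1.6/0.0317 = 50.5.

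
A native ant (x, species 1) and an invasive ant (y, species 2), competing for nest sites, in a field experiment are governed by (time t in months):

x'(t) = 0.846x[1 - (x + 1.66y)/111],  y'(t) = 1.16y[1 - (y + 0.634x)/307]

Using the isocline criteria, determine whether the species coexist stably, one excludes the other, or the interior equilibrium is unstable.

Compare the nullcline intercepts: K1/α12 = 111/1.66 = 66.9 < K2 = 307; K2/α21 = 307/0.634 = 484 > K1 = 111.
Since the inequalities point opposite ways, species 2 can invade but species 1 cannot.

species 2 excludes species 1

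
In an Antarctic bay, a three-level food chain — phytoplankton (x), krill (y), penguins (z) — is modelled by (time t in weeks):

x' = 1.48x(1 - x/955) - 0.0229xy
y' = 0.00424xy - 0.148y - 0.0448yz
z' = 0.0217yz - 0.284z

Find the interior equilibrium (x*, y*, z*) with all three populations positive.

x* ≈ 762, y* ≈ 13.1, z* ≈ 68.8

From dz/dt = 0: 0.0217y* = 0.284, so y* = 13.1.
From dx/dt = 0: 1.48(1 - x*/955) = 0.0229·13.1, giving x* = 955·(1 - 0.203) = 762.
From dy/dt = 0: 0.00424·762 - 0.148 = 0.0448z*, so z* = 3.08/0.0448 = 68.8.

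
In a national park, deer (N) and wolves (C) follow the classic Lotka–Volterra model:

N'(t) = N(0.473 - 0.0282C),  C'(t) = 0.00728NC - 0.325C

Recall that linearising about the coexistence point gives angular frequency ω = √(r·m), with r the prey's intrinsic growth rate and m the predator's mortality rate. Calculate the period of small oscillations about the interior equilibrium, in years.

T ≈ 16 years

Here r = 0.473 and m = 0.325, so r·m = 0.154.
ω = √0.154 = 0.392 per year, hence T = 2π/ω ≈ 16 years.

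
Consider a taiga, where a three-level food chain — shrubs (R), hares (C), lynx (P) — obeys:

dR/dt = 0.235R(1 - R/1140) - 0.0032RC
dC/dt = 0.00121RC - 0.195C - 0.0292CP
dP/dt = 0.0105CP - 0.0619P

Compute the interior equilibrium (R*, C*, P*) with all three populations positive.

R* ≈ 1050, C* ≈ 5.9, P* ≈ 36.8

From dP/dt = 0: 0.0105C* = 0.0619, so C* = 5.9.
From dR/dt = 0: 0.235(1 - R*/1140) = 0.0032·5.9, giving R* = 1140·(1 - 0.0803) = 1050.
From dC/dt = 0: 0.00121·1050 - 0.195 = 0.0292P*, so P* = 1.07/0.0292 = 36.8.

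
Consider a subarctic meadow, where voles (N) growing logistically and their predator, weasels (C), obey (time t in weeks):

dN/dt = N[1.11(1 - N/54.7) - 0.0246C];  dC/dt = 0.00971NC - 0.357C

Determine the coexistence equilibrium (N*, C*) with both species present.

N* ≈ 36.8, C* ≈ 14.8

From dC/dt = 0 with C > 0: 0.00971N* = 0.357, so N* = 36.8.
Substitute into dN/dt = 0: 1.11(1 - 36.8/54.7) = 0.0246C*.
The bracket is 0.328, giving C* = 0.364/0.0246 = 14.8.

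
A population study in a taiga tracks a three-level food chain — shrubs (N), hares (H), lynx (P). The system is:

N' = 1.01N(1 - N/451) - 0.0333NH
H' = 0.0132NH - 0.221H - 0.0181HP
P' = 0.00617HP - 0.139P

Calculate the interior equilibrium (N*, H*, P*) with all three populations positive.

From dP/dt = 0: 0.00617H* = 0.139, so H* = 22.5.
From dN/dt = 0: 1.01(1 - N*/451) = 0.0333·22.5, giving N* = 451·(1 - 0.743) = 116.
From dH/dt = 0: 0.0132·116 - 0.221 = 0.0181P*, so P* = 1.31/0.0181 = 72.4.

N* ≈ 116, H* ≈ 22.5, P* ≈ 72.4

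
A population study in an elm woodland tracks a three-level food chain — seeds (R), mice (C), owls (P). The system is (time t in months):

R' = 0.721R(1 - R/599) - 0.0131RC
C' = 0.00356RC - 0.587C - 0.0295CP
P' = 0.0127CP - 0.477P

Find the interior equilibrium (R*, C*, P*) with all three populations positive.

R* ≈ 190, C* ≈ 37.6, P* ≈ 3.06

From dP/dt = 0: 0.0127C* = 0.477, so C* = 37.6.
From dR/dt = 0: 0.721(1 - R*/599) = 0.0131·37.6, giving R* = 599·(1 - 0.682) = 190.
From dC/dt = 0: 0.00356·190 - 0.587 = 0.0295P*, so P* = 0.0902/0.0295 = 3.06.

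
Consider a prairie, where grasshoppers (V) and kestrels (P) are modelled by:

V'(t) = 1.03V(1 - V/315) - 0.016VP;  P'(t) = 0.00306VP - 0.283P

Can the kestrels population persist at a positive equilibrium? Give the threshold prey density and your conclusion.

The predator equation gives dP/dt > 0 only when V > 0.283/0.00306 = 92.5.
Without the predator, V → K = 315. Since 315 > 92.5, the predator can invade and persist.

Threshold V = 92.5; K > 92.5, so yes, the predator persists.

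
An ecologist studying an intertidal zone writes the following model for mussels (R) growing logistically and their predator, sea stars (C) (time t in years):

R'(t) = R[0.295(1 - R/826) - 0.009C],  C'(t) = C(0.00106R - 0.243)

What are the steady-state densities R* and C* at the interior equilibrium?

R* ≈ 229, C* ≈ 23.7

From dC/dt = 0 with C > 0: 0.00106R* = 0.243, so R* = 229.
Substitute into dR/dt = 0: 0.295(1 - 229/826) = 0.009C*.
The bracket is 0.722, giving C* = 0.213/0.009 = 23.7.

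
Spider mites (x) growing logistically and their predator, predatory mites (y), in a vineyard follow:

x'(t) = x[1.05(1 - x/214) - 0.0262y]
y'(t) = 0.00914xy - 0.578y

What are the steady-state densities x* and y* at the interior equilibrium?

x* ≈ 63.2, y* ≈ 28.2

From dy/dt = 0 with y > 0: 0.00914x* = 0.578, so x* = 63.2.
Substitute into dx/dt = 0: 1.05(1 - 63.2/214) = 0.0262y*.
The bracket is 0.704, giving y* = 0.74/0.0262 = 28.2.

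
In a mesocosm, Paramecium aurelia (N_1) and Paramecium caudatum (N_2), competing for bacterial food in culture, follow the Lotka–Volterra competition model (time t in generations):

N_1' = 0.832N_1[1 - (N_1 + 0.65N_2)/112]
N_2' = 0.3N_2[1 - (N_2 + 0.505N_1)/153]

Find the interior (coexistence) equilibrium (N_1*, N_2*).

N_1* ≈ 18.7, N_2* ≈ 144

Setting both brackets to zero gives the nullclines N_1 + 0.65N_2 = 112 and 0.505N_1 + N_2 = 153.
Substituting N_2 = 153 - 0.505N_1 into the first: N_1(1 - 0.65·0.505) = 112 - 0.65·153.
So N_1* = 12.5/0.672 = 18.7, and then N_2* = 153 - 0.505·18.7 = 144.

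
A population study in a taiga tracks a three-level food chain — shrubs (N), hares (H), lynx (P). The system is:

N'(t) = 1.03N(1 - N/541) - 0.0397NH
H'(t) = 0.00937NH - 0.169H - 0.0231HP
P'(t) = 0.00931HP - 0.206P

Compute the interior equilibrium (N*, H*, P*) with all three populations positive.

N* ≈ 79.6, H* ≈ 22.1, P* ≈ 25

From dP/dt = 0: 0.00931H* = 0.206, so H* = 22.1.
From dN/dt = 0: 1.03(1 - N*/541) = 0.0397·22.1, giving N* = 541·(1 - 0.853) = 79.6.
From dH/dt = 0: 0.00937·79.6 - 0.169 = 0.0231P*, so P* = 0.577/0.0231 = 25.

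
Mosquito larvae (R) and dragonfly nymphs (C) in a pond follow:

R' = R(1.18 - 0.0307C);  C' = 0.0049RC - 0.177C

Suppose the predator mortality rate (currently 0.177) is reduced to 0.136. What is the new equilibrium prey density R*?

At the interior fixed point, setting dC/dt = 0 with C > 0 fixes R* = (predator death rate)/(RC coefficient) — independent of the other coefficients.
With the change, R* = 0.136/0.0049 = 27.8; it falls from 36.1.

R* ≈ 27.8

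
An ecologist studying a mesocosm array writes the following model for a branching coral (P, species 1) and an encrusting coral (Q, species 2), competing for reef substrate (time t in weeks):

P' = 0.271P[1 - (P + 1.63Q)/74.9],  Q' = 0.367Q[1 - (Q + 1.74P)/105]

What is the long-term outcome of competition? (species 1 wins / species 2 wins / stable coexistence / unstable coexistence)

unstable coexistence (outcome depends on initial conditions)

Compare the nullcline intercepts: K1/α12 = 74.9/1.63 = 46 < K2 = 105; K2/α21 = 105/1.74 = 60.3 < K1 = 74.9.
Since both are reversed, neither can invade when rare; the interior point is a saddle.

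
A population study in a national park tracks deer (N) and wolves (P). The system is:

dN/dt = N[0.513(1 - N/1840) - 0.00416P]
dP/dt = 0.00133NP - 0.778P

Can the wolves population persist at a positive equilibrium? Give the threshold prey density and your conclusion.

The predator equation gives dP/dt > 0 only when N > 0.778/0.00133 = 585.
Without the predator, N → K = 1840. Since 1840 > 585, the predator can invade and persist.

Threshold N = 585; K > 585, so yes, the predator persists.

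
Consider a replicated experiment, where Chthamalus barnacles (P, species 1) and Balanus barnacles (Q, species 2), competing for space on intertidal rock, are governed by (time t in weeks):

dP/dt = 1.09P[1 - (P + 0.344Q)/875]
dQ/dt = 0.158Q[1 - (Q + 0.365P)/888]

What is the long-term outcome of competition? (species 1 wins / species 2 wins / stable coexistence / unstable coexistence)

Compare the nullcline intercepts: K1/α12 = 875/0.344 = 2540 > K2 = 888; K2/α21 = 888/0.365 = 2430 > K1 = 875.
Since both inequalities hold, each species can invade when rare, so the interior equilibrium is stable.

stable coexistence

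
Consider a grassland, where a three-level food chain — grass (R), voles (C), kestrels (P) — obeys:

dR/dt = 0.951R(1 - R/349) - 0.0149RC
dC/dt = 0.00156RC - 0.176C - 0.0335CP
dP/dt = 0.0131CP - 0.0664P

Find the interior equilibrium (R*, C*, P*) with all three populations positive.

From dP/dt = 0: 0.0131C* = 0.0664, so C* = 5.07.
From dR/dt = 0: 0.951(1 - R*/349) = 0.0149·5.07, giving R* = 349·(1 - 0.0794) = 321.
From dC/dt = 0: 0.00156·321 - 0.176 = 0.0335P*, so P* = 0.325/0.0335 = 9.71.

R* ≈ 321, C* ≈ 5.07, P* ≈ 9.71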